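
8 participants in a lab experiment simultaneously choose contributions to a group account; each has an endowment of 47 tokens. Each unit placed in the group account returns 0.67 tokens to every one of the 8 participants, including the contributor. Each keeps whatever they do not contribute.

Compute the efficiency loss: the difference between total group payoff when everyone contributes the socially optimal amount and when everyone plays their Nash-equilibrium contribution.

The private return per contributed unit is 0.67 < 1, so contributing 0 is dominant for every player. At the Nash equilibrium everyone keeps their 47, and the group total is 8 × 47 = 376.
Each contributed unit returns 5.360 to the group as a whole (0.67 to each of 8 players), which exceeds 1, so the social optimum is full contribution: group total = 5.360 × 376 = 2015.36.
Efficiency loss = 2015.36 − 376 = 1639.36.

1639.36 tokens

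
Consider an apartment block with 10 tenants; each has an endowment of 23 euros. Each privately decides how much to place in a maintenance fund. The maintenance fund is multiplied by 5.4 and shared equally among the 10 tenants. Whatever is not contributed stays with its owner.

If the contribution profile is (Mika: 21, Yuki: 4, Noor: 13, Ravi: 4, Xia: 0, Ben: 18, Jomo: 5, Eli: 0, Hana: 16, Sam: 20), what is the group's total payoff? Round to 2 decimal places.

674.40 euros

Total contributed: 21 + 4 + 13 + 4 + 0 + 18 + 5 + 0 + 16 + 20 = 101; total kept: 10 × 23 − 101 = 129.
The maintenance fund pays out 5.4 × 101 = 545.40 in aggregate.
Group total = 129 + 545.40 = 674.40.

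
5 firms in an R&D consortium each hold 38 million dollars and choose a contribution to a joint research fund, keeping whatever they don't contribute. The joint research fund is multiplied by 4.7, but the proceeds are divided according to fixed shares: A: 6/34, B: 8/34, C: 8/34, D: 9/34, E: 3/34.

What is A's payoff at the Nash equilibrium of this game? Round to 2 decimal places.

For player j, contributing a unit is worthwhile iff 4.7 × (j's share) ≥ 1, i.e. iff j's share is at least 0.2128.
B, C and D clear that bar, contributing 38 each; the remaining 2 contribute 0. Total contributed: 114.
A keeps 38 and receives 4.7 × 114 × 6/34 = 94.55 from the joint research fund, for a payoff of 132.55.

132.55 million dollars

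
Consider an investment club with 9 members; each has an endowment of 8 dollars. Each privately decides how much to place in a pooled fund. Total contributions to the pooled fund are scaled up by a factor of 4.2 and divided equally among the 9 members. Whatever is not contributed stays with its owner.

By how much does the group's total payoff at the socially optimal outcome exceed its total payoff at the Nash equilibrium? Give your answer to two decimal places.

230.40 dollars

Each contributed unit returns 4.2/9 = 0.4667 to its contributor — below 1 — so contributing 0 is dominant for every player. At the Nash equilibrium everyone keeps their 8, and the group total is 9 × 8 = 72.
Each contributed unit returns 4.200 to the group as a whole (0.4667 to each of 9 players), which exceeds 1, so the social optimum is full contribution: group total = 4.200 × 72 = 302.40.
Efficiency loss = 302.40 − 72 = 230.40.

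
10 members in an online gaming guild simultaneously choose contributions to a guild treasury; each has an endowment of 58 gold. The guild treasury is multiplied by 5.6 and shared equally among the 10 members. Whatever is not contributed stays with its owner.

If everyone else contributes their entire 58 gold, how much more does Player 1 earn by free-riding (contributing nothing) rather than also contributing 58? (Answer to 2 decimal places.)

25.52 gold

Switching from a contribution of 58 to 0 lets Player 1 keep an extra 58 gold, but lowers the guild treasury by 58, which costs Player 1 their own share of that drop: 5.6/10 × 58 = 32.48.
Net gain = 58 − 32.48 = 25.52. The private return per contributed unit (0.5600) is below 1, so free-riding is indeed the best response regardless of what the others do.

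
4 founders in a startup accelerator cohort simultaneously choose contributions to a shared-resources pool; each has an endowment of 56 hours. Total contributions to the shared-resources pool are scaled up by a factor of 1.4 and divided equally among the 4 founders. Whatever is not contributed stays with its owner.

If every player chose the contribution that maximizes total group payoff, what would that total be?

Each contributed unit returns 1.400 to the group as a whole (0.3500 to each of 4 players), which exceeds 1, so the social optimum is full contribution: group total = 1.400 × 224 = 313.60.

313.60 hours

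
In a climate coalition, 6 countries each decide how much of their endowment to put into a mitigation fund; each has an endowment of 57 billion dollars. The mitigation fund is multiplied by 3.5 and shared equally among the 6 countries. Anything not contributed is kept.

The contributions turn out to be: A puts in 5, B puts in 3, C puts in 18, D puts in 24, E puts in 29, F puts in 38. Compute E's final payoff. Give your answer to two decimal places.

96.25 billion dollars

Total contributed: 5 + 3 + 18 + 24 + 29 + 38 = 117.
Each receives 3.5 × 117 / 6 = 68.25 from the mitigation fund.
E keeps 57 − 29 = 28, so E's payoff is 28 + 68.25 = 96.25.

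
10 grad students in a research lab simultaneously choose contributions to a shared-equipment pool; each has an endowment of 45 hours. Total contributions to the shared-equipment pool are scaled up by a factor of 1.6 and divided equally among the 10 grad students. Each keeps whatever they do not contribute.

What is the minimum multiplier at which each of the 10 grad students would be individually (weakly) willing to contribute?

A contributed unit returns (multiplier)/10 to its contributor.
This reaches 1 exactly when the multiplier is 10.

10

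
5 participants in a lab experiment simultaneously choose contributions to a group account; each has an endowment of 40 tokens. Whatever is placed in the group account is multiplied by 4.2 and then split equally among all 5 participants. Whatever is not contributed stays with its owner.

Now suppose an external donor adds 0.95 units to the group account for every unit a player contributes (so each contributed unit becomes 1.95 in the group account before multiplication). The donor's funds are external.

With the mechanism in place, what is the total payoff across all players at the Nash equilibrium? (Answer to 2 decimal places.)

1638.00 tokens

The effective private return per unit is now 4.2 × 1.95 / 5 = 1.6380 > 1, so every player's dominant strategy flips to full contribution.
So the Nash equilibrium is full contribution by all 5; the group earns 4.2 × 1.95 × 200 = 1638.00.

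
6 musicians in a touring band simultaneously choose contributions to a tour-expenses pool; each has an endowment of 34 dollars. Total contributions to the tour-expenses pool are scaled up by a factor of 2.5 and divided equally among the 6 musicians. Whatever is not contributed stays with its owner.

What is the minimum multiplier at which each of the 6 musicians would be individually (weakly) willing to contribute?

6

A contributed unit returns (multiplier)/6 to its contributor.
This reaches 1 exactly when the multiplier is 6.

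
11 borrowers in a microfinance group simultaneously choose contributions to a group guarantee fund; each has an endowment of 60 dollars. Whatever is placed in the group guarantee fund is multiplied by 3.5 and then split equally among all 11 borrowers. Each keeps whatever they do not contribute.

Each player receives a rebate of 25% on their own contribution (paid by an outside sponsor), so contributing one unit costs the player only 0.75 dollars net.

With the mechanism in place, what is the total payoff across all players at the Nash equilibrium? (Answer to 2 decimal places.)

With the mechanism, a contributed unit returns (3.5/11) / 0.75 = 0.4242 per unit of net cost — still below 1 — so contributing 0 remains dominant for every player.
Everyone keeps their endowment and the group total is 11 × 60 = 660.

660.00 dollars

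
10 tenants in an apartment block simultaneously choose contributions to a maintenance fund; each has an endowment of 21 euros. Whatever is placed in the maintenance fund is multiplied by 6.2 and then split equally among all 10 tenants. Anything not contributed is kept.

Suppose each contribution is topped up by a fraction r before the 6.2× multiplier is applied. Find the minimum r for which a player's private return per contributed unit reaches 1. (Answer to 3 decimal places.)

With matching at rate r, one contributed unit becomes (1 + r) in the maintenance fund and returns 6.2 × (1 + r) / 10 to the contributor.
Setting this equal to 1: 1 + r = 10/6.2 = 1.6129.
So the minimum matching rate is r = 1.6129 − 1 = 0.613.

0.613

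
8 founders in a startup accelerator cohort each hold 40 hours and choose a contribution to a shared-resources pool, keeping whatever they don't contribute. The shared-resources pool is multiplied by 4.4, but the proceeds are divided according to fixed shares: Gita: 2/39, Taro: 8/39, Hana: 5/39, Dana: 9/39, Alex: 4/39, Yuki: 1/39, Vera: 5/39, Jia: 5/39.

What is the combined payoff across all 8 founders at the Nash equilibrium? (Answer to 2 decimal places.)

Each unit j contributes comes back to j as 4.4 × (j's share), so j prefers to contribute only if that share exceeds 1/4.4 = 0.2273; otherwise keeping the unit dominates.
Dana alone (share 9/39) is above the threshold, contributing 40; the remaining 7 contribute 0. Total contributed: 40.
The shared-resources pool pays out 4.4 × 40 = 176.00 in total (split across the unequal shares, but the aggregate is all that matters for the group sum).
The 7 free-riders keep 40 each, adding 280. Group total = 280 + 176.00 = 456.00.

456.00 hours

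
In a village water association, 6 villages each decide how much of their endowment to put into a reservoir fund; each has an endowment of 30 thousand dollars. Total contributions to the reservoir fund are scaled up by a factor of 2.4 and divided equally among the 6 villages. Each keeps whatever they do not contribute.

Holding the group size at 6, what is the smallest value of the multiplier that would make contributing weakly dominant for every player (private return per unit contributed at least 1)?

6

A contributed unit returns (multiplier)/6 to its contributor.
This reaches 1 exactly when the multiplier is 6.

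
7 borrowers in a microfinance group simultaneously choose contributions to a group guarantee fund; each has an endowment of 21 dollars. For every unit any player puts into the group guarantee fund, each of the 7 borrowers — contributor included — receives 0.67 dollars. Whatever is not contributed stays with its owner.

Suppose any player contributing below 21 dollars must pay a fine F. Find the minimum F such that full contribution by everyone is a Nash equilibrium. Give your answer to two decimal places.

Given the others contribute fully, the best deviation is to contribute 0 (any partial contribution still incurs the fine and gives up units whose private return 0.67 is below 1).
Deviating from 21 to 0 saves 21 dollars but forfeits the deviator's share of the drop in the group guarantee fund: 0.67 × 21 = 14.07.
So the deviation gain is 21 − 14.07 = 6.93, and the fine must be at least 6.93 dollars to wipe it out.

6.93 dollars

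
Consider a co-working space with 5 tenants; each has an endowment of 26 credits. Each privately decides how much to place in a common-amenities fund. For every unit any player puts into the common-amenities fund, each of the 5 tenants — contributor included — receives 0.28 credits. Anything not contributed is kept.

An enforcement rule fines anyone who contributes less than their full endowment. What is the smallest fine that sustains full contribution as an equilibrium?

18.72 credits

Given the others contribute fully, the best deviation is to contribute 0 (any partial contribution still incurs the fine and gives up units whose private return 0.28 is below 1).
Deviating from 26 to 0 saves 26 credits but forfeits the deviator's share of the drop in the common-amenities fund: 0.28 × 26 = 7.28.
So the deviation gain is 26 − 7.28 = 18.72, and the fine must be at least 18.72 credits to wipe it out.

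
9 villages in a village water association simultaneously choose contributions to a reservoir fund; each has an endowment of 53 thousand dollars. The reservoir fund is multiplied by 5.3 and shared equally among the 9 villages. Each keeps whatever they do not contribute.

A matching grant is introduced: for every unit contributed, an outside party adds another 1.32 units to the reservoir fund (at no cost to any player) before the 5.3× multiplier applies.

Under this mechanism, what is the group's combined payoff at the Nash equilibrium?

With the mechanism, a contributed unit returns 5.3 × 2.32 / 9 = 1.3662 per unit of net cost to the contributor — now above 1 — so contributing fully is weakly dominant for every player.
At the Nash equilibrium everyone contributes 53. Group total payoff = 5.3 × 2.32 × 477 = 5865.19.

5865.19 thousand dollars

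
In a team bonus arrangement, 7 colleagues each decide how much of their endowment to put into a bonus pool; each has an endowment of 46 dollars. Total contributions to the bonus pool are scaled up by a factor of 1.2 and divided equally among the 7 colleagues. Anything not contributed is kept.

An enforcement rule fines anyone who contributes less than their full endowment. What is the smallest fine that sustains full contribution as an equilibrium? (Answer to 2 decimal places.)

Given the others contribute fully, the best deviation is to contribute 0 (any partial contribution still incurs the fine and gives up units whose private return 0.1714 is below 1).
Deviating from 46 to 0 saves 46 dollars but forfeits the deviator's share of the drop in the bonus pool: 1.2/7 × 46 = 7.89.
So the deviation gain is 46 − 7.89 = 38.11, and the fine must be at least 38.11 dollars to wipe it out.

38.11 dollars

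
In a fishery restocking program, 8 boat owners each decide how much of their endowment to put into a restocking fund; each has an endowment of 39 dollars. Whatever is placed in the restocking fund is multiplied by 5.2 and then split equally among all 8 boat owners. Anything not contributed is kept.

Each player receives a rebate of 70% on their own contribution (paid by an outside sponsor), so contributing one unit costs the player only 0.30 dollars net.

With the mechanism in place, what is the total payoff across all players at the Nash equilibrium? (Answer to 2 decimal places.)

1840.80 dollars

With the mechanism, a contributed unit returns (5.2/8) / 0.30 = 2.1667 per unit of net cost to the contributor — now above 1 — so contributing fully is weakly dominant for every player.
At the Nash equilibrium everyone contributes 39. Group total payoff = 8 × (39 × 0.70 + 5.2 × 39) = 1840.80.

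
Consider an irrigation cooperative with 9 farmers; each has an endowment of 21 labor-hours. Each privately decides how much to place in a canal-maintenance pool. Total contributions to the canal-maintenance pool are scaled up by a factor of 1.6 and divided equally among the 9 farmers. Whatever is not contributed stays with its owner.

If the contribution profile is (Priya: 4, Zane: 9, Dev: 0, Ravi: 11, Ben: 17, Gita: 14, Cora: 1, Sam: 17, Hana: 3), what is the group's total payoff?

Total contributed: 4 + 9 + 0 + 11 + 17 + 14 + 1 + 17 + 3 = 76; total kept: 9 × 21 − 76 = 113.
The canal-maintenance pool pays out 1.6 × 76 = 121.60 in aggregate.
Group total = 113 + 121.60 = 234.60.

234.60 labor-hours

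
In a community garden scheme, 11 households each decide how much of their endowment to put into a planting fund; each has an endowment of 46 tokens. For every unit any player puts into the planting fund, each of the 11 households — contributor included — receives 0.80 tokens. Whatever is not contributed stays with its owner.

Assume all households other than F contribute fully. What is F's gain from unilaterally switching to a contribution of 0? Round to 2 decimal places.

9.20 tokens

Switching from a contribution of 46 to 0 lets F keep an extra 46 tokens, but lowers the planting fund by 46, which costs F their own share of that drop: 0.80 × 46 = 36.80.
Net gain = 46 − 36.80 = 9.20. The private return per contributed unit (0.80) is below 1, so free-riding is indeed the best response regardless of what the others do.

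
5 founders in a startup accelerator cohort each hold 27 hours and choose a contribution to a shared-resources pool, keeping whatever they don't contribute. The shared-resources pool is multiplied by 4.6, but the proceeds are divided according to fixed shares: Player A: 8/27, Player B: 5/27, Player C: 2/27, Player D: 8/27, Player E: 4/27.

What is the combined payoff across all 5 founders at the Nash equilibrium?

329.40 hours

A player with share s gets back 4.6·s per unit contributed, so full contribution is dominant for anyone with s > 1/4.6 = 0.2174 and zero contribution is dominant for anyone below.
Player A and Player D are above the threshold, contributing 27 each; the remaining 3 contribute 0. Total contributed: 54.
The shared-resources pool pays out 4.6 × 54 = 248.40 in total (split across the unequal shares, but the aggregate is all that matters for the group sum).
The 3 free-riders keep 27 each, adding 81. Group total = 81 + 248.40 = 329.40.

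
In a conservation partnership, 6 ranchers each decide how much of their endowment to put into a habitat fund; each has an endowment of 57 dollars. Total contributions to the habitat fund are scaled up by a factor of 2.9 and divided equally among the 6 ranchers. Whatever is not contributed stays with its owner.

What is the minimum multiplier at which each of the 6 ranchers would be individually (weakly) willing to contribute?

6

A contributed unit returns (multiplier)/6 to its contributor.
This reaches 1 exactly when the multiplier is 6.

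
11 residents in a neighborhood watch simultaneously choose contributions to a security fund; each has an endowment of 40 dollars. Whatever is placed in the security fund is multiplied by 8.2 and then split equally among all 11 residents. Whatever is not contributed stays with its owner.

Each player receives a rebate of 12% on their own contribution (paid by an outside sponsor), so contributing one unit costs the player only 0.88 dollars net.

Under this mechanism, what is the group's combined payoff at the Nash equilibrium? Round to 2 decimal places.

With the mechanism, a contributed unit returns (8.2/11) / 0.88 = 0.8471 per unit of net cost — still below 1 — so contributing 0 remains dominant for every player.
Everyone keeps their endowment and the group total is 11 × 40 = 440.

440.00 dollars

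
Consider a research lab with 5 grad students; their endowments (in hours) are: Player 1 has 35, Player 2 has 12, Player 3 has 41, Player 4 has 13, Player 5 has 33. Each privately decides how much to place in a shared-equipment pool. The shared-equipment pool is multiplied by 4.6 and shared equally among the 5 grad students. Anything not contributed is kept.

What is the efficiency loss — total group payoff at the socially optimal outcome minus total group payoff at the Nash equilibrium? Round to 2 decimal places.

482.40 hours

The private return per contributed unit is 4.6/5 = 0.9200 < 1 for every player regardless of endowment, so the Nash equilibrium is zero contribution and the group total is Σ E_j = 35 + 12 + 41 + 13 + 33 = 134.
Each contributed unit returns 4.600 to the group, so the social optimum is full contribution by everyone: group total = 4.600 × 134 = 616.40.
Efficiency loss = (4.600 − 1) × 134 = 482.40.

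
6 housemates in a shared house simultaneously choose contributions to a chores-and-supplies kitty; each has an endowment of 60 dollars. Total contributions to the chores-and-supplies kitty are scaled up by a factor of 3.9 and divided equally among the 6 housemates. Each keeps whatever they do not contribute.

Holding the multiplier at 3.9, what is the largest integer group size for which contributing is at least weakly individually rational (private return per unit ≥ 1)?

Private return per unit is 3.9/(group size), which is ≥ 1 whenever the group size is ≤ 3.9.
The largest such integer is 3.

3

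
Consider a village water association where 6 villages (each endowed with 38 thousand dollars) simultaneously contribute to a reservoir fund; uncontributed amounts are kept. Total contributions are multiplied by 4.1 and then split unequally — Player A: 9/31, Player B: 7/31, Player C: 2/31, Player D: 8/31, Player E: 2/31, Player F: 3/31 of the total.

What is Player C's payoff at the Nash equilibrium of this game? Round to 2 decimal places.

58.10 thousand dollars

For player j, contributing a unit is worthwhile iff 4.1 × (j's share) ≥ 1, i.e. iff j's share is at least 0.2439.
Player A and Player D clear that bar, contributing 38 each; the remaining 4 contribute 0. Total contributed: 76.
Player C keeps 38 and receives 4.1 × 76 × 2/31 = 20.10 from the reservoir fund, for a payoff of 58.10.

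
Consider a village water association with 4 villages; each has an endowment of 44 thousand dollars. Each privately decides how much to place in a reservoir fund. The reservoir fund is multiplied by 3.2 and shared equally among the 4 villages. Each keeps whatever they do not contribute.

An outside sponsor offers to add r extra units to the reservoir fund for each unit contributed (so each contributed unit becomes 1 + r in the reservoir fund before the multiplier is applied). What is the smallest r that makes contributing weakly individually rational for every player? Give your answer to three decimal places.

With matching at rate r, one contributed unit becomes (1 + r) in the reservoir fund and returns 3.2 × (1 + r) / 4 to the contributor.
Setting this equal to 1: 1 + r = 4/3.2 = 1.2500.
So the minimum matching rate is r = 1.2500 − 1 = 0.250.

0.250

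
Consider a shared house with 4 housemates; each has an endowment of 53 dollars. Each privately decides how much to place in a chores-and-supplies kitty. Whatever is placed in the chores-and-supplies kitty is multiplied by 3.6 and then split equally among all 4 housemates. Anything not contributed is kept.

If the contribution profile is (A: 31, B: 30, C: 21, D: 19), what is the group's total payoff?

474.60 dollars

Total contributed: 31 + 30 + 21 + 19 = 101; total kept: 4 × 53 − 101 = 111.
The chores-and-supplies kitty pays out 3.6 × 101 = 363.60 in aggregate.
Group total = 111 + 363.60 = 474.60.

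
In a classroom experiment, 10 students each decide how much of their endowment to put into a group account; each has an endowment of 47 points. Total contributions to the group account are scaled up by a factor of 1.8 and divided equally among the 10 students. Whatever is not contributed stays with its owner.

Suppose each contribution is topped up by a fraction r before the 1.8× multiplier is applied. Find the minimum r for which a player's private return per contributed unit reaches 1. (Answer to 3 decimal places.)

With matching at rate r, one contributed unit becomes (1 + r) in the group account and returns 1.8 × (1 + r) / 10 to the contributor.
Setting this equal to 1: 1 + r = 10/1.8 = 5.5556.
So the minimum matching rate is r = 5.5556 − 1 = 4.556.

4.556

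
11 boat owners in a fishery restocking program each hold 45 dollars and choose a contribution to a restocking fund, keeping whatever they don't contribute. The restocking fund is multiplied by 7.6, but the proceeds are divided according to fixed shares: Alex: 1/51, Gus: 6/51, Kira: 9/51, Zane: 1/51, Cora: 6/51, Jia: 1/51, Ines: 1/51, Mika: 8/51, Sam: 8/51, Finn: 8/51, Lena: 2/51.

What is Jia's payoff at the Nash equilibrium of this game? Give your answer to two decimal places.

71.82 dollars

For player j, contributing a unit is worthwhile iff 7.6 × (j's share) ≥ 1, i.e. iff j's share is at least 0.1316.
The shares above 0.1316 belong to Kira, Mika, Sam and Finn, contributing 45 each; the remaining 7 contribute 0. Total contributed: 180.
Jia keeps 45 and receives 7.6 × 180 × 1/51 = 26.82 from the restocking fund, for a payoff of 71.82.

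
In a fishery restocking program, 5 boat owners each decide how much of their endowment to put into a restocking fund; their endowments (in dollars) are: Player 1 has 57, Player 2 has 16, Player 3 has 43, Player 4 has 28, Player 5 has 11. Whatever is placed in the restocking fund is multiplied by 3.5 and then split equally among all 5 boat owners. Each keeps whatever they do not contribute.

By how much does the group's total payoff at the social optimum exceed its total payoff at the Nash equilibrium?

The private return per contributed unit is 3.5/5 = 0.7000 < 1 for every player regardless of endowment, so the Nash equilibrium is zero contribution and the group total is Σ E_j = 57 + 16 + 43 + 28 + 11 = 155.
Each contributed unit returns 3.500 to the group, so the social optimum is full contribution by everyone: group total = 3.500 × 155 = 542.50.
Efficiency loss = (3.500 − 1) × 155 = 387.50.

387.50 dollars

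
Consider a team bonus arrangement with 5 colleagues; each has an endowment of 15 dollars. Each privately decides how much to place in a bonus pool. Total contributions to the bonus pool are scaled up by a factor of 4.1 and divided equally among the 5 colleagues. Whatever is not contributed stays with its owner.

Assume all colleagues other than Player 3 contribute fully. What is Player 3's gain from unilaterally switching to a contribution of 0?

2.70 dollars

Switching from a contribution of 15 to 0 lets Player 3 keep an extra 15 dollars, but lowers the bonus pool by 15, which costs Player 3 their own share of that drop: 4.1/5 × 15 = 12.30.
Net gain = 15 − 12.30 = 2.70. The private return per contributed unit (0.8200) is below 1, so free-riding is indeed the best response regardless of what the others do.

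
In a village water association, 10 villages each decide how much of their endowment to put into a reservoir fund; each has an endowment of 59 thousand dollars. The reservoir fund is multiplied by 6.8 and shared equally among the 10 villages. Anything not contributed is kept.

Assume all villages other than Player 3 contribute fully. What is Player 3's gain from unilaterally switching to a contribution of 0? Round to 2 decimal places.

18.88 thousand dollars

Switching from a contribution of 59 to 0 lets Player 3 keep an extra 59 thousand dollars, but lowers the reservoir fund by 59, which costs Player 3 their own share of that drop: 6.8/10 × 59 = 40.12.
Net gain = 59 − 40.12 = 18.88. The private return per contributed unit (0.6800) is below 1, so free-riding is indeed the best response regardless of what the others do.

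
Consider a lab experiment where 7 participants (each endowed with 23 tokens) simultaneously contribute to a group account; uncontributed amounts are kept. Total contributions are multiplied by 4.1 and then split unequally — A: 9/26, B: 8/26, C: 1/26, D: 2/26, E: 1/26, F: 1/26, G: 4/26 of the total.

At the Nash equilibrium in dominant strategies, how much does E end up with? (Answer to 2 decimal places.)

30.25 tokens

A player with share s gets back 4.1·s per unit contributed, so full contribution is dominant for anyone with s > 1/4.1 = 0.2439 and zero contribution is dominant for anyone below.
A and B clear that bar, contributing 23 each; the remaining 5 contribute 0. Total contributed: 46.
E keeps 23 and receives 4.1 × 46 × 1/26 = 7.25 from the group account, for a payoff of 30.25.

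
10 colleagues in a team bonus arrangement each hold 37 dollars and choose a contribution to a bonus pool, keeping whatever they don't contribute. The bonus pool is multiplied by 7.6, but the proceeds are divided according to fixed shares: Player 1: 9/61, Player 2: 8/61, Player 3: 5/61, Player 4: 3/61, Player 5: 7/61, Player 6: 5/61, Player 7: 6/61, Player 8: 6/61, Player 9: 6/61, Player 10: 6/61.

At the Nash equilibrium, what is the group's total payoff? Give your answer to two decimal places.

614.20 dollars

Each unit j contributes comes back to j as 7.6 × (j's share), so j prefers to contribute only if that share exceeds 1/7.6 = 0.1316; otherwise keeping the unit dominates.
The only share above 0.1316 is Player 1's 9/61, contributing 37; the remaining 9 contribute 0. Total contributed: 37.
The bonus pool pays out 7.6 × 37 = 281.20 in total (split across the unequal shares, but the aggregate is all that matters for the group sum).
The 9 free-riders keep 37 each, adding 333. Group total = 333 + 281.20 = 614.20.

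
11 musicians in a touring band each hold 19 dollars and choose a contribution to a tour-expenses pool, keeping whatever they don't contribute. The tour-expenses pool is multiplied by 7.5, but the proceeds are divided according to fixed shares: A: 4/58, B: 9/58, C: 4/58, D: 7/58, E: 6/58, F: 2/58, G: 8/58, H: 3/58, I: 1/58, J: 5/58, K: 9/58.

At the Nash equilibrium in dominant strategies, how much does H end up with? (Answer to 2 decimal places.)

Player j's private return per contributed unit is 7.5 × (j's share). Contributing is weakly dominant for j when that share is at least 1/7.5 = 0.1333, and contributing 0 is dominant otherwise.
B, G and K clear that bar, contributing 19 each; the remaining 8 contribute 0. Total contributed: 57.
H keeps 19 and receives 7.5 × 57 × 3/58 = 22.11 from the tour-expenses pool, for a payoff of 41.11.

41.11 dollars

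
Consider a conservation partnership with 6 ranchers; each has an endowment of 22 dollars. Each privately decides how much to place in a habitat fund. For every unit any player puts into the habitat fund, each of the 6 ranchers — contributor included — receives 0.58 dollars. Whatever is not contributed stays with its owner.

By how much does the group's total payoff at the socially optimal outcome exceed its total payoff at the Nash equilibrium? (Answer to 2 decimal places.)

327.36 dollars

The private return per contributed unit is 0.58 < 1, so contributing 0 is dominant for every player. At the Nash equilibrium everyone keeps their 22, and the group total is 6 × 22 = 132.
Each contributed unit returns 3.480 to the group as a whole (0.58 to each of 6 players), which exceeds 1, so the social optimum is full contribution: group total = 3.480 × 132 = 459.36.
Efficiency loss = 459.36 − 132 = 327.36.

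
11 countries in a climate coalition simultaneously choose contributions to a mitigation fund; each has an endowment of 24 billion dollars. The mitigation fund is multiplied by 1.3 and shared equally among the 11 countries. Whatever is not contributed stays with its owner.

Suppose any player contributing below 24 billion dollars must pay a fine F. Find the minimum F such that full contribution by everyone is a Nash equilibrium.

Given the others contribute fully, the best deviation is to contribute 0 (any partial contribution still incurs the fine and gives up units whose private return 0.1182 is below 1).
Deviating from 24 to 0 saves 24 billion dollars but forfeits the deviator's share of the drop in the mitigation fund: 1.3/11 × 24 = 2.84.
So the deviation gain is 24 − 2.84 = 21.16, and the fine must be at least 21.16 billion dollars to wipe it out.

21.16 billion dollars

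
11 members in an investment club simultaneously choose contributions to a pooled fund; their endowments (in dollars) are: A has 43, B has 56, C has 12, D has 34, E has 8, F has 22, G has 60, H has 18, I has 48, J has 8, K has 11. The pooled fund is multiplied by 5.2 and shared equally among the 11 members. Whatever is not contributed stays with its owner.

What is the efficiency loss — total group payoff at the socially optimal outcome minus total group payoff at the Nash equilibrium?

1344.00 dollars

The private return per contributed unit is 5.2/11 = 0.4727 < 1 for every player regardless of endowment, so the Nash equilibrium is zero contribution and the group total is Σ E_j = 43 + 56 + 12 + 34 + 8 + 22 + 60 + 18 + 48 + 8 + 11 = 320.
Each contributed unit returns 5.200 to the group, so the social optimum is full contribution by everyone: group total = 5.200 × 320 = 1664.00.
Efficiency loss = (5.200 − 1) × 320 = 1344.00.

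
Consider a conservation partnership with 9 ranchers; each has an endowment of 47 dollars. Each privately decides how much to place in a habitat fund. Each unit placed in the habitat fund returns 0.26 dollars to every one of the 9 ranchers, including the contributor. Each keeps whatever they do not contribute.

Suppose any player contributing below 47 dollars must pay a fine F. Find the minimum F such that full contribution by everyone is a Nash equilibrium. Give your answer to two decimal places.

Given the others contribute fully, the best deviation is to contribute 0 (any partial contribution still incurs the fine and gives up units whose private return 0.26 is below 1).
Deviating from 47 to 0 saves 47 dollars but forfeits the deviator's share of the drop in the habitat fund: 0.26 × 47 = 12.22.
So the deviation gain is 47 − 12.22 = 34.78, and the fine must be at least 34.78 dollars to wipe it out.

34.78 dollars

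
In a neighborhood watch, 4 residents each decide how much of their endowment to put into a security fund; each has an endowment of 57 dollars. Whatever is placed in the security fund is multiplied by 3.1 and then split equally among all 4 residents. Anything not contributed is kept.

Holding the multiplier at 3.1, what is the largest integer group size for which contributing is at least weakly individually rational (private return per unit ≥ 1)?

3

Private return per unit is 3.1/(group size), which is ≥ 1 whenever the group size is ≤ 3.1.
The largest such integer is 3.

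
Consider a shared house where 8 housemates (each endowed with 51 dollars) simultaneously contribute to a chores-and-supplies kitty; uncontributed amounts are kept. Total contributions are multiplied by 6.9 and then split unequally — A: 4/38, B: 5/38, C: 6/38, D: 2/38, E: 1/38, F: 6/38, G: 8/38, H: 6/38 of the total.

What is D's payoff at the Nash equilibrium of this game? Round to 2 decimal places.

125.08 dollars

For player j, contributing a unit is worthwhile iff 6.9 × (j's share) ≥ 1, i.e. iff j's share is at least 0.1449.
C, F, G and H clear that bar, contributing 51 each; the remaining 4 contribute 0. Total contributed: 204.
D keeps 51 and receives 6.9 × 204 × 2/38 = 74.08 from the chores-and-supplies kitty, for a payoff of 125.08.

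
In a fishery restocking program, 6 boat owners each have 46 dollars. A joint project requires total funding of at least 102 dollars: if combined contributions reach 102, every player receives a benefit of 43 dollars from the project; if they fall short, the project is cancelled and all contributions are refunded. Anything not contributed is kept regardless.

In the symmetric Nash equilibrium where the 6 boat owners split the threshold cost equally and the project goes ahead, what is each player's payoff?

Equal share of the threshold: 102/6 = 17.
At this profile no one gains by cutting their contribution: any cut drops the total below 102, the project is cancelled, contributions are refunded, and the deviator ends with 46, which is less than 46 − 17 + 43 = 72. Contributing more than 17 just wastes the excess. So contributing exactly 17 is a best response.
Each player's payoff: 46 − 17 + 43 = 72.

72 dollars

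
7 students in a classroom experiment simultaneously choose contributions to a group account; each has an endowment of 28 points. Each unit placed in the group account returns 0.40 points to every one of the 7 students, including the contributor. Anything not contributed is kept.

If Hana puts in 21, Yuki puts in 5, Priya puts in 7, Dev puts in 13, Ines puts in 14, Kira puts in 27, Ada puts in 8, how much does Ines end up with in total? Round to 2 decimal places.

Total contributed: 21 + 5 + 7 + 13 + 14 + 27 + 8 = 95.
Each receives 0.40 × 95 = 38.00 from the group account.
Ines keeps 28 − 14 = 14, so Ines's payoff is 14 + 38.00 = 52.00.

52.00 points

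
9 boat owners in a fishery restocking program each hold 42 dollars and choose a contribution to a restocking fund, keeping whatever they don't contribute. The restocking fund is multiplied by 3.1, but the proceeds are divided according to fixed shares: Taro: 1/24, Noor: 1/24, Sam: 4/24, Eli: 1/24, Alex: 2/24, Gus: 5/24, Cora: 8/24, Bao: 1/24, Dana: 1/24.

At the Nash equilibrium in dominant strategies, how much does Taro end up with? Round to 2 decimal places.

Each unit j contributes comes back to j as 3.1 × (j's share), so j prefers to contribute only if that share exceeds 1/3.1 = 0.3226; otherwise keeping the unit dominates.
Only Cora (8/24) clears that bar, contributing 42; the remaining 8 contribute 0. Total contributed: 42.
Taro keeps 42 and receives 3.1 × 42 × 1/24 = 5.43 from the restocking fund, for a payoff of 47.43.

47.43 dollars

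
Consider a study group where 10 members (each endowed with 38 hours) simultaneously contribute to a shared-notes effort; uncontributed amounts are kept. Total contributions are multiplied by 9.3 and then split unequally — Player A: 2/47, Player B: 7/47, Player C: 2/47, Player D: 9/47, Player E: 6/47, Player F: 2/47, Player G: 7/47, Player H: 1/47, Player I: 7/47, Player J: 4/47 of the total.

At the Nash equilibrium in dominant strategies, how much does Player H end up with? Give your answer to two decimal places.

Player j's private return per contributed unit is 9.3 × (j's share). Contributing is weakly dominant for j when that share is at least 1/9.3 = 0.1075, and contributing 0 is dominant otherwise.
The shares above 0.1075 belong to Player B, Player D, Player E, Player G and Player I, contributing 38 each; the remaining 5 contribute 0. Total contributed: 190.
Player H keeps 38 and receives 9.3 × 190 × 1/47 = 37.60 from the shared-notes effort, for a payoff of 75.60.

75.60 hours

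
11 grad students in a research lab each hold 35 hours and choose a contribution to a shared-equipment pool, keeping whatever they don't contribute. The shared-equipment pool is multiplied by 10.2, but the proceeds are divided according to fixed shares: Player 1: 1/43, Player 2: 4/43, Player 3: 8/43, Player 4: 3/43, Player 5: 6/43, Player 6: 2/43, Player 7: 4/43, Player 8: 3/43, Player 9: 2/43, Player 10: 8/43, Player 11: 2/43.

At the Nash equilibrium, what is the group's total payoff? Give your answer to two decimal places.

1351.00 hours

Player j's private return per contributed unit is 10.2 × (j's share). Contributing is weakly dominant for j when that share is at least 1/10.2 = 0.0980, and contributing 0 is dominant otherwise.
The shares above 0.0980 belong to Player 3, Player 5 and Player 10, contributing 35 each; the remaining 8 contribute 0. Total contributed: 105.
The shared-equipment pool pays out 10.2 × 105 = 1071.00 in total (split across the unequal shares, but the aggregate is all that matters for the group sum).
The 8 free-riders keep 35 each, adding 280. Group total = 280 + 1071.00 = 1351.00.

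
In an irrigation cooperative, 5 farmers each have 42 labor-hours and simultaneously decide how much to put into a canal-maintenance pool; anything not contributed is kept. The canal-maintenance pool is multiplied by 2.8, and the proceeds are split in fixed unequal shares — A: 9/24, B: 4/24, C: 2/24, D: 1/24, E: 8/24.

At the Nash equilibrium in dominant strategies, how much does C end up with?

For player j, contributing a unit is worthwhile iff 2.8 × (j's share) ≥ 1, i.e. iff j's share is at least 0.3571.
Only A (9/24) clears that bar, contributing 42; the remaining 4 contribute 0. Total contributed: 42.
C keeps 42 and receives 2.8 × 42 × 2/24 = 9.80 from the canal-maintenance pool, for a payoff of 51.80.

51.80 labor-hours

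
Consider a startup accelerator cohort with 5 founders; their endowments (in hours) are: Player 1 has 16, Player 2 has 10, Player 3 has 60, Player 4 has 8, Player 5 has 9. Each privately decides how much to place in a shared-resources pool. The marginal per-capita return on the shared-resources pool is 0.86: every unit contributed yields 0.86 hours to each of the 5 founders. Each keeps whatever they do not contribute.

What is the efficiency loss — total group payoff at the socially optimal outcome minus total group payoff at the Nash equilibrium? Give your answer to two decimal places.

The private return per contributed unit is 0.86 < 1 for everyone, so the Nash equilibrium is zero contribution and the group total is Σ E_j = 16 + 10 + 60 + 8 + 9 = 103.
Each contributed unit returns 4.300 to the group, so the social optimum is full contribution by everyone: group total = 4.300 × 103 = 442.90.
Efficiency loss = (4.300 − 1) × 103 = 339.90.

339.90 hours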